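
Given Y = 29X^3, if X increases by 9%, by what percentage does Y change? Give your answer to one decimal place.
29.5%

For Y = 29X^3:
If X → X(1 + 0.09)
Then Y → Y · (1 + 0.09)^3
     ≈ Y · 1.2950

Percentage change = ((1 + 0.09)^3 − 1) × 100% ≈ 29.5%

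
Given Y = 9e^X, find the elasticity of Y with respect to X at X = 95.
Elasticity = 95

Elasticity = (dY/dX) · (X/Y)

dY/dX = 9·e^X
At X = 95: dY/dX = 9·e^95, Y = 9·e^95

Elasticity = (9·e^95) · (95 / (9·e^95)) = 95

Interpretation: for a small percentage change in X, the percentage change in Y is approximately 95.00 times as large.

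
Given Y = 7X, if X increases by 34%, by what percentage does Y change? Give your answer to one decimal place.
34.0%

For Y = 7X:
If X → X(1 + 0.34)
Then Y → Y · (1 + 0.34)^1
     = Y · 1.3400

Percentage change = ((1 + 0.34)^1 − 1) × 100% = 34.0%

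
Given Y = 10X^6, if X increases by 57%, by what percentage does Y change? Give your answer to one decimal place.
1397.6%

For Y = 10X^6:
If X → X(1 + 0.57)
Then Y → Y · (1 + 0.57)^6
     ≈ Y · 14.9761

Percentage change = ((1 + 0.57)^6 − 1) × 100% ≈ 1397.6%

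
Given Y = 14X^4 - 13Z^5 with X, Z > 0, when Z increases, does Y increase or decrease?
Y decreases

Taking the partial derivative:
∂Y/∂Z = -65Z^4

∂Y/∂Z = -65Z^4 < 0 (assuming positive values)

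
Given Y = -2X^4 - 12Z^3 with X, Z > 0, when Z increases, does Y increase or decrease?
Y decreases

Taking the partial derivative:
∂Y/∂Z = -36Z^2

∂Y/∂Z = -36Z^2 < 0 (assuming positive values)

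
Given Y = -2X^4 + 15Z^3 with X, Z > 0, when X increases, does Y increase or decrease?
Y decreases

Taking the partial derivative:
∂Y/∂X = -8X^3

∂Y/∂X = -8X^3 < 0 (assuming positive values)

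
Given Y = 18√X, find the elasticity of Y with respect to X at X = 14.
Elasticity = 1/2

Elasticity = (dY/dX) · (X/Y)

dY/dX = 9/√X
At X = 14: dY/dX = 9·√14/14, Y = 18·√14

Elasticity = (9·√14/14) · (14 / (18·√14)) = 1/2

Interpretation: for a small percentage change in X, the percentage change in Y is approximately 0.50 times as large.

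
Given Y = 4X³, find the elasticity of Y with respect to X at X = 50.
Elasticity = 3

Elasticity = (dY/dX) · (X/Y)

dY/dX = 12·X²
At X = 50: dY/dX = 30000, Y = 500000

Elasticity = 30000 · (50 / 500000) = 3

Interpretation: for a small percentage change in X, the percentage change in Y is approximately 3.00 times as large.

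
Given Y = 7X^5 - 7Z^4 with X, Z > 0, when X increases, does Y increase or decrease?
Y increases

Taking the partial derivative:
∂Y/∂X = 35X^4

∂Y/∂X = 35X^4 > 0 (assuming positive values)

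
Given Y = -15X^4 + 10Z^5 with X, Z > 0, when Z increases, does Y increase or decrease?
Y increases

Taking the partial derivative:
∂Y/∂Z = 50Z^4

∂Y/∂Z = 50Z^4 > 0 (assuming positive values)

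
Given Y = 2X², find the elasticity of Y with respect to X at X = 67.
Elasticity = 2

Elasticity = (dY/dX) · (X/Y)

dY/dX = 4·X
At X = 67: dY/dX = 268, Y = 8978

Elasticity = 268 · (67 / 8978) = 2

Interpretation: for a small percentage change in X, the percentage change in Y is approximately 2.00 times as large.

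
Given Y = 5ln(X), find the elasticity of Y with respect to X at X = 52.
Elasticity = 1/ln(52) ≈ 0.2531

Elasticity = (dY/dX) · (X/Y)

dY/dX = 5/X
At X = 52: dY/dX = 5/52, Y = 5·ln(52)

Elasticity = (5/52) · (52 / (5·ln(52))) = 1/ln(52) ≈ 0.2531

Interpretation: for a small percentage change in X, the percentage change in Y is approximately 0.25 times as large.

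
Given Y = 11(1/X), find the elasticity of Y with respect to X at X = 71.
Elasticity = -1

Elasticity = (dY/dX) · (X/Y)

dY/dX = -11/X²
At X = 71: dY/dX = -11/5041, Y = 11/71

Elasticity = (-11/5041) · (71 / (11/71)) = -1

Interpretation: for a small percentage change in X, the percentage change in Y is approximately -1.00 times as large.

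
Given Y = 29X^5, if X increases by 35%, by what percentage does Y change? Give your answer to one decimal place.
348.4%

For Y = 29X^5:
If X → X(1 + 0.35)
Then Y → Y · (1 + 0.35)^5
     ≈ Y · 4.4840

Percentage change = ((1 + 0.35)^5 − 1) × 100% ≈ 348.4%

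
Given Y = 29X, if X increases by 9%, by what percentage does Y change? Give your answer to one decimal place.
9.0%

For Y = 29X:
If X → X(1 + 0.09)
Then Y → Y · (1 + 0.09)^1
     = Y · 1.0900

Percentage change = ((1 + 0.09)^1 − 1) × 100% = 9.0%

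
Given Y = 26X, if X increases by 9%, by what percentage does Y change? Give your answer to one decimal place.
9.0%

For Y = 26X:
If X → X(1 + 0.09)
Then Y → Y · (1 + 0.09)^1
     = Y · 1.0900

Percentage change = ((1 + 0.09)^1 − 1) × 100% = 9.0%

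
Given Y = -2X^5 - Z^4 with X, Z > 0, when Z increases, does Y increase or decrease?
Y decreases

Taking the partial derivative:
∂Y/∂Z = -4Z^3

∂Y/∂Z = -4Z^3 < 0 (assuming positive values)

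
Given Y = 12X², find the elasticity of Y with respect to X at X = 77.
Elasticity = 2

Elasticity = (dY/dX) · (X/Y)

dY/dX = 24·X
At X = 77: dY/dX = 1848, Y = 71148

Elasticity = 1848 · (77 / 71148) = 2

Interpretation: for a small percentage change in X, the percentage change in Y is approximately 2.00 times as large.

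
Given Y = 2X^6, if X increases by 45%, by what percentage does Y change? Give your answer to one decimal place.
829.4%

For Y = 2X^6:
If X → X(1 + 0.45)
Then Y → Y · (1 + 0.45)^6
     ≈ Y · 9.2941

Percentage change = ((1 + 0.45)^6 − 1) × 100% ≈ 829.4%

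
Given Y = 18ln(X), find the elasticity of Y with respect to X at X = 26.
Elasticity = 1/ln(26) ≈ 0.3069

Elasticity = (dY/dX) · (X/Y)

dY/dX = 18/X
At X = 26: dY/dX = 9/13, Y = 18·ln(26)

Elasticity = (9/13) · (26 / (18·ln(26))) = 1/ln(26) ≈ 0.3069

Interpretation: for a small percentage change in X, the percentage change in Y is approximately 0.31 times as large.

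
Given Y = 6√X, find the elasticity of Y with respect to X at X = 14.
Elasticity = 1/2

Elasticity = (dY/dX) · (X/Y)

dY/dX = 3/√X
At X = 14: dY/dX = 3·√14/14, Y = 6·√14

Elasticity = (3·√14/14) · (14 / (6·√14)) = 1/2

Interpretation: for a small percentage change in X, the percentage change in Y is approximately 0.50 times as large.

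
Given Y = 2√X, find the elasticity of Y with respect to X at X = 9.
Elasticity = 1/2

Elasticity = (dY/dX) · (X/Y)

dY/dX = 1/√X
At X = 9: dY/dX = 1/3, Y = 6

Elasticity = (1/3) · (9 / 6) = 1/2

Interpretation: for a small percentage change in X, the percentage change in Y is approximately 0.50 times as large.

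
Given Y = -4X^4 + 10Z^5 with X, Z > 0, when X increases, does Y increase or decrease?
Y decreases

Taking the partial derivative:
∂Y/∂X = -16X^3

∂Y/∂X = -16X^3 < 0 (assuming positive values)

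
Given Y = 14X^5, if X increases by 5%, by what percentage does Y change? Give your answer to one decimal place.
27.6%

For Y = 14X^5:
If X → X(1 + 0.05)
Then Y → Y · (1 + 0.05)^5
     ≈ Y · 1.2763

Percentage change = ((1 + 0.05)^5 − 1) × 100% ≈ 27.6%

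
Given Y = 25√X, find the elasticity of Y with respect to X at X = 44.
Elasticity = 1/2

Elasticity = (dY/dX) · (X/Y)

dY/dX = 25/(2·√X)
At X = 44: dY/dX = 25·√11/44, Y = 50·√11

Elasticity = (25·√11/44) · (44 / (50·√11)) = 1/2

Interpretation: for a small percentage change in X, the percentage change in Y is approximately 0.50 times as large.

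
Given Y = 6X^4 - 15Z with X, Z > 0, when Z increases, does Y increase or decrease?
Y decreases

Taking the partial derivative:
∂Y/∂Z = -15

∂Y/∂Z = -15 < 0 (assuming positive values)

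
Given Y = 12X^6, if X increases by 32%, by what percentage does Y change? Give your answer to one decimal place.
429.0%

For Y = 12X^6:
If X → X(1 + 0.32)
Then Y → Y · (1 + 0.32)^6
     ≈ Y · 5.2899

Percentage change = ((1 + 0.32)^6 − 1) × 100% ≈ 429.0%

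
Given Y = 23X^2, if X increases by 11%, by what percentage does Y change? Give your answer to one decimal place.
23.2%

For Y = 23X^2:
If X → X(1 + 0.11)
Then Y → Y · (1 + 0.11)^2
     = Y · 1.2321

Percentage change = ((1 + 0.11)^2 − 1) × 100% ≈ 23.2%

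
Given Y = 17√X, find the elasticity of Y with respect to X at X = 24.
Elasticity = 1/2

Elasticity = (dY/dX) · (X/Y)

dY/dX = 17/(2·√X)
At X = 24: dY/dX = 17·√6/24, Y = 34·√6

Elasticity = (17·√6/24) · (24 / (34·√6)) = 1/2

Interpretation: for a small percentage change in X, the percentage change in Y is approximately 0.50 times as large.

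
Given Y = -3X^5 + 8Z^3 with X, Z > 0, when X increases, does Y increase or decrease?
Y decreases

Taking the partial derivative:
∂Y/∂X = -15X^4

∂Y/∂X = -15X^4 < 0 (assuming positive values)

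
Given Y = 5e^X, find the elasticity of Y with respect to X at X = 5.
Elasticity = 5

Elasticity = (dY/dX) · (X/Y)

dY/dX = 5·e^X
At X = 5: dY/dX = 5·e^5, Y = 5·e^5

Elasticity = (5·e^5) · (5 / (5·e^5)) = 5

Interpretation: for a small percentage change in X, the percentage change in Y is approximately 5.00 times as large.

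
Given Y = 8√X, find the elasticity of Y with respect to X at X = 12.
Elasticity = 1/2

Elasticity = (dY/dX) · (X/Y)

dY/dX = 4/√X
At X = 12: dY/dX = 2·√3/3, Y = 16·√3

Elasticity = (2·√3/3) · (12 / (16·√3)) = 1/2

Interpretation: for a small percentage change in X, the percentage change in Y is approximately 0.50 times as large.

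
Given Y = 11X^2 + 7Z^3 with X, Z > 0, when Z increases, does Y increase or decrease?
Y increases

Taking the partial derivative:
∂Y/∂Z = 21Z^2

∂Y/∂Z = 21Z^2 > 0 (assuming positive values)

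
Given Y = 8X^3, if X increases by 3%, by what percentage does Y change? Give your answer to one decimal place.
9.3%

For Y = 8X^3:
If X → X(1 + 0.03)
Then Y → Y · (1 + 0.03)^3
     ≈ Y · 1.0927

Percentage change = ((1 + 0.03)^3 − 1) × 100% ≈ 9.3%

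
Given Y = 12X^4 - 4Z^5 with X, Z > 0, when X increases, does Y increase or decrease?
Y increases

Taking the partial derivative:
∂Y/∂X = 48X^3

∂Y/∂X = 48X^3 > 0 (assuming positive values)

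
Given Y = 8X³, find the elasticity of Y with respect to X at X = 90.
Elasticity = 3

Elasticity = (dY/dX) · (X/Y)

dY/dX = 24·X²
At X = 90: dY/dX = 194400, Y = 5832000

Elasticity = 194400 · (90 / 5832000) = 3

Interpretation: for a small percentage change in X, the percentage change in Y is approximately 3.00 times as large.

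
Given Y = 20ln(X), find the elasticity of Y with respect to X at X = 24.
Elasticity = 1/ln(24) ≈ 0.3147

Elasticity = (dY/dX) · (X/Y)

dY/dX = 20/X
At X = 24: dY/dX = 5/6, Y = 20·ln(24)

Elasticity = (5/6) · (24 / (20·ln(24))) = 1/ln(24) ≈ 0.3147

Interpretation: for a small percentage change in X, the percentage change in Y is approximately 0.31 times as large.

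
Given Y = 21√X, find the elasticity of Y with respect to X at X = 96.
Elasticity = 1/2

Elasticity = (dY/dX) · (X/Y)

dY/dX = 21/(2·√X)
At X = 96: dY/dX = 7·√6/16, Y = 84·√6

Elasticity = (7·√6/16) · (96 / (84·√6)) = 1/2

Interpretation: for a small percentage change in X, the percentage change in Y is approximately 0.50 times as large.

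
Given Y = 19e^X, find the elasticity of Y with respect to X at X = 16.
Elasticity = 16

Elasticity = (dY/dX) · (X/Y)

dY/dX = 19·e^X
At X = 16: dY/dX = 19·e^16, Y = 19·e^16

Elasticity = (19·e^16) · (16 / (19·e^16)) = 16

Interpretation: for a small percentage change in X, the percentage change in Y is approximately 16.00 times as large.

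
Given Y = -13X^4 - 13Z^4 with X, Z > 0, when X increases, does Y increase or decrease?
Y decreases

Taking the partial derivative:
∂Y/∂X = -52X^3

∂Y/∂X = -52X^3 < 0 (assuming positive values)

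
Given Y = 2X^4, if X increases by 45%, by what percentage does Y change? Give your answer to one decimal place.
342.1%

For Y = 2X^4:
If X → X(1 + 0.45)
Then Y → Y · (1 + 0.45)^4
     ≈ Y · 4.4205

Percentage change = ((1 + 0.45)^4 − 1) × 100% ≈ 342.1%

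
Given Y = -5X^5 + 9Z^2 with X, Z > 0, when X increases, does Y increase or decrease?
Y decreases

Taking the partial derivative:
∂Y/∂X = -25X^4

∂Y/∂X = -25X^4 < 0 (assuming positive values)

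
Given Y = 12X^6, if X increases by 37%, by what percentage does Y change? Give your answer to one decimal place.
561.2%

For Y = 12X^6:
If X → X(1 + 0.37)
Then Y → Y · (1 + 0.37)^6
     ≈ Y · 6.6119

Percentage change = ((1 + 0.37)^6 − 1) × 100% ≈ 561.2%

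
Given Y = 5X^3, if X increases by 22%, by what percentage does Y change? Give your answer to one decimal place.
81.6%

For Y = 5X^3:
If X → X(1 + 0.22)
Then Y → Y · (1 + 0.22)^3
     ≈ Y · 1.8158

Percentage change = ((1 + 0.22)^3 − 1) × 100% ≈ 81.6%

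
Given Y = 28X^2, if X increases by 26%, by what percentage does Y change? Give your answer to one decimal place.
58.8%

For Y = 28X^2:
If X → X(1 + 0.26)
Then Y → Y · (1 + 0.26)^2
     = Y · 1.5876

Percentage change = ((1 + 0.26)^2 − 1) × 100% ≈ 58.8%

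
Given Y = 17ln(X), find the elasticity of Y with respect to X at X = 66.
Elasticity = 1/ln(66) ≈ 0.2387

Elasticity = (dY/dX) · (X/Y)

dY/dX = 17/X
At X = 66: dY/dX = 17/66, Y = 17·ln(66)

Elasticity = (17/66) · (66 / (17·ln(66))) = 1/ln(66) ≈ 0.2387

Interpretation: for a small percentage change in X, the percentage change in Y is approximately 0.24 times as large.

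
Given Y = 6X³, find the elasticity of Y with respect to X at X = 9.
Elasticity = 3

Elasticity = (dY/dX) · (X/Y)

dY/dX = 18·X²
At X = 9: dY/dX = 1458, Y = 4374

Elasticity = 1458 · (9 / 4374) = 3

Interpretation: for a small percentage change in X, the percentage change in Y is approximately 3.00 times as large.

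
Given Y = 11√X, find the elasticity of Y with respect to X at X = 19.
Elasticity = 1/2

Elasticity = (dY/dX) · (X/Y)

dY/dX = 11/(2·√X)
At X = 19: dY/dX = 11·√19/38, Y = 11·√19

Elasticity = (11·√19/38) · (19 / (11·√19)) = 1/2

Interpretation: for a small percentage change in X, the percentage change in Y is approximately 0.50 times as large.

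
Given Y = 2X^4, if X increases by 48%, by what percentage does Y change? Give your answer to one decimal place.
379.8%

For Y = 2X^4:
If X → X(1 + 0.48)
Then Y → Y · (1 + 0.48)^4
     ≈ Y · 4.7979

Percentage change = ((1 + 0.48)^4 − 1) × 100% ≈ 379.8%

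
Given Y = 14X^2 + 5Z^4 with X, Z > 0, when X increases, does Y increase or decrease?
Y increases

Taking the partial derivative:
∂Y/∂X = 28X

∂Y/∂X = 28X > 0 (assuming positive values)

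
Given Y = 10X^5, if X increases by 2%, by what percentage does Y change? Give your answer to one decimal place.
10.4%

For Y = 10X^5:
If X → X(1 + 0.02)
Then Y → Y · (1 + 0.02)^5
     ≈ Y · 1.1041

Percentage change = ((1 + 0.02)^5 − 1) × 100% ≈ 10.4%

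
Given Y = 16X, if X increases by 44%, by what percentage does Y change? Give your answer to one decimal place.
44.0%

For Y = 16X:
If X → X(1 + 0.44)
Then Y → Y · (1 + 0.44)^1
     = Y · 1.4400

Percentage change = ((1 + 0.44)^1 − 1) × 100% = 44.0%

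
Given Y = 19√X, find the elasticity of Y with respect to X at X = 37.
Elasticity = 1/2

Elasticity = (dY/dX) · (X/Y)

dY/dX = 19/(2·√X)
At X = 37: dY/dX = 19·√37/74, Y = 19·√37

Elasticity = (19·√37/74) · (37 / (19·√37)) = 1/2

Interpretation: for a small percentage change in X, the percentage change in Y is approximately 0.50 times as large.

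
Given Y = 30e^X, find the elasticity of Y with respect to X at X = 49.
Elasticity = 49

Elasticity = (dY/dX) · (X/Y)

dY/dX = 30·e^X
At X = 49: dY/dX = 30·e^49, Y = 30·e^49

Elasticity = (30·e^49) · (49 / (30·e^49)) = 49

Interpretation: for a small percentage change in X, the percentage change in Y is approximately 49.00 times as large.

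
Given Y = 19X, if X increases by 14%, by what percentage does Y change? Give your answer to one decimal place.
14.0%

For Y = 19X:
If X → X(1 + 0.14)
Then Y → Y · (1 + 0.14)^1
     = Y · 1.1400

Percentage change = ((1 + 0.14)^1 − 1) × 100% = 14.0%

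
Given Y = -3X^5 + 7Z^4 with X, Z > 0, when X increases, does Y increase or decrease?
Y decreases

Taking the partial derivative:
∂Y/∂X = -15X^4

∂Y/∂X = -15X^4 < 0 (assuming positive values)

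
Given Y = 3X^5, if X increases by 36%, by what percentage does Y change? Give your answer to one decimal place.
365.3%

For Y = 3X^5:
If X → X(1 + 0.36)
Then Y → Y · (1 + 0.36)^5
     ≈ Y · 4.6526

Percentage change = ((1 + 0.36)^5 − 1) × 100% ≈ 365.3%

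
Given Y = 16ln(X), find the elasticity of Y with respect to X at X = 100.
Elasticity = 1/ln(100) ≈ 0.2171

Elasticity = (dY/dX) · (X/Y)

dY/dX = 16/X
At X = 100: dY/dX = 4/25, Y = 16·ln(100)

Elasticity = (4/25) · (100 / (16·ln(100))) = 1/ln(100) ≈ 0.2171

Interpretation: for a small percentage change in X, the percentage change in Y is approximately 0.22 times as large.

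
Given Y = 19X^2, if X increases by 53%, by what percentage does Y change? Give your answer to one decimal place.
134.1%

For Y = 19X^2:
If X → X(1 + 0.53)
Then Y → Y · (1 + 0.53)^2
     = Y · 2.3409

Percentage change = ((1 + 0.53)^2 − 1) × 100% ≈ 134.1%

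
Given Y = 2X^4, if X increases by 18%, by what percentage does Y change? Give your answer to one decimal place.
93.9%

For Y = 2X^4:
If X → X(1 + 0.18)
Then Y → Y · (1 + 0.18)^4
     ≈ Y · 1.9388

Percentage change = ((1 + 0.18)^4 − 1) × 100% ≈ 93.9%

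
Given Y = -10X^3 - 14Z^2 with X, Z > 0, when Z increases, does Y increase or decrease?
Y decreases

Taking the partial derivative:
∂Y/∂Z = -28Z

∂Y/∂Z = -28Z < 0 (assuming positive values)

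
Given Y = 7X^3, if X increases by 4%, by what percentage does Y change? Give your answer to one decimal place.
12.5%

For Y = 7X^3:
If X → X(1 + 0.04)
Then Y → Y · (1 + 0.04)^3
     ≈ Y · 1.1249

Percentage change = ((1 + 0.04)^3 − 1) × 100% ≈ 12.5%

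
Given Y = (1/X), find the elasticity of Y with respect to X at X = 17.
Elasticity = -1

Elasticity = (dY/dX) · (X/Y)

dY/dX = -1/X²
At X = 17: dY/dX = -1/289, Y = 1/17

Elasticity = (-1/289) · (17 / (1/17)) = -1

Interpretation: for a small percentage change in X, the percentage change in Y is approximately -1.00 times as large.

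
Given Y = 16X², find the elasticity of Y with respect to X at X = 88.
Elasticity = 2

Elasticity = (dY/dX) · (X/Y)

dY/dX = 32·X
At X = 88: dY/dX = 2816, Y = 123904

Elasticity = 2816 · (88 / 123904) = 2

Interpretation: for a small percentage change in X, the percentage change in Y is approximately 2.00 times as large.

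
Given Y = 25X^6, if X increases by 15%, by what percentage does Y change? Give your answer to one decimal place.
131.3%

For Y = 25X^6:
If X → X(1 + 0.15)
Then Y → Y · (1 + 0.15)^6
     ≈ Y · 2.3131

Percentage change = ((1 + 0.15)^6 − 1) × 100% ≈ 131.3%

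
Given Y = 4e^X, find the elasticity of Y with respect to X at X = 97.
Elasticity = 97

Elasticity = (dY/dX) · (X/Y)

dY/dX = 4·e^X
At X = 97: dY/dX = 4·e^97, Y = 4·e^97

Elasticity = (4·e^97) · (97 / (4·e^97)) = 97

Interpretation: for a small percentage change in X, the percentage change in Y is approximately 97.00 times as large.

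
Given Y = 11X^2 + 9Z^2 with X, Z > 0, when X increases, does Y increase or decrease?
Y increases

Taking the partial derivative:
∂Y/∂X = 22X

∂Y/∂X = 22X > 0 (assuming positive values)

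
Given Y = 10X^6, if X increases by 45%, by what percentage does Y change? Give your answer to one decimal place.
829.4%

For Y = 10X^6:
If X → X(1 + 0.45)
Then Y → Y · (1 + 0.45)^6
     ≈ Y · 9.2941

Percentage change = ((1 + 0.45)^6 − 1) × 100% ≈ 829.4%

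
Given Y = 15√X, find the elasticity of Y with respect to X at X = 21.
Elasticity = 1/2

Elasticity = (dY/dX) · (X/Y)

dY/dX = 15/(2·√X)
At X = 21: dY/dX = 5·√21/14, Y = 15·√21

Elasticity = (5·√21/14) · (21 / (15·√21)) = 1/2

Interpretation: for a small percentage change in X, the percentage change in Y is approximately 0.50 times as large.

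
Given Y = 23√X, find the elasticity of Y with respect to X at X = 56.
Elasticity = 1/2

Elasticity = (dY/dX) · (X/Y)

dY/dX = 23/(2·√X)
At X = 56: dY/dX = 23·√14/56, Y = 46·√14

Elasticity = (23·√14/56) · (56 / (46·√14)) = 1/2

Interpretation: for a small percentage change in X, the percentage change in Y is approximately 0.50 times as large.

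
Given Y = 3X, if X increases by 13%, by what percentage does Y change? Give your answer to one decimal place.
13.0%

For Y = 3X:
If X → X(1 + 0.13)
Then Y → Y · (1 + 0.13)^1
     = Y · 1.1300

Percentage change = ((1 + 0.13)^1 − 1) × 100% = 13.0%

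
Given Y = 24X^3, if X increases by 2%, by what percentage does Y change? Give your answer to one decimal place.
6.1%

For Y = 24X^3:
If X → X(1 + 0.02)
Then Y → Y · (1 + 0.02)^3
     ≈ Y · 1.0612

Percentage change = ((1 + 0.02)^3 − 1) × 100% ≈ 6.1%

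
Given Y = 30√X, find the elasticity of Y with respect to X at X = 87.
Elasticity = 1/2

Elasticity = (dY/dX) · (X/Y)

dY/dX = 15/√X
At X = 87: dY/dX = 5·√87/29, Y = 30·√87

Elasticity = (5·√87/29) · (87 / (30·√87)) = 1/2

Interpretation: for a small percentage change in X, the percentage change in Y is approximately 0.50 times as large.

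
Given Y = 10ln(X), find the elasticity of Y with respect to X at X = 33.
Elasticity = 1/ln(33) ≈ 0.2860

Elasticity = (dY/dX) · (X/Y)

dY/dX = 10/X
At X = 33: dY/dX = 10/33, Y = 10·ln(33)

Elasticity = (10/33) · (33 / (10·ln(33))) = 1/ln(33) ≈ 0.2860

Interpretation: for a small percentage change in X, the percentage change in Y is approximately 0.29 times as large.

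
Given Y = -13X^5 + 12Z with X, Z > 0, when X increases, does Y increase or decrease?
Y decreases

Taking the partial derivative:
∂Y/∂X = -65X^4

∂Y/∂X = -65X^4 < 0 (assuming positive values)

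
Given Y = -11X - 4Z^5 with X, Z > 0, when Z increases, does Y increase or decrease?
Y decreases

Taking the partial derivative:
∂Y/∂Z = -20Z^4

∂Y/∂Z = -20Z^4 < 0 (assuming positive values)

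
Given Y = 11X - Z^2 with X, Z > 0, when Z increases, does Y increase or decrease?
Y decreases

Taking the partial derivative:
∂Y/∂Z = -2Z

∂Y/∂Z = -2Z < 0 (assuming positive values)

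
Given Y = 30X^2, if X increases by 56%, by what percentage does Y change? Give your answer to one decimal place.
143.4%

For Y = 30X^2:
If X → X(1 + 0.56)
Then Y → Y · (1 + 0.56)^2
     = Y · 2.4336

Percentage change = ((1 + 0.56)^2 − 1) × 100% ≈ 143.4%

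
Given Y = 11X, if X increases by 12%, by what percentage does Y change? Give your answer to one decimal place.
12.0%

For Y = 11X:
If X → X(1 + 0.12)
Then Y → Y · (1 + 0.12)^1
     = Y · 1.1200

Percentage change = ((1 + 0.12)^1 − 1) × 100% = 12.0%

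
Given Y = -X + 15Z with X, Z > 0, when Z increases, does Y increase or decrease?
Y increases

Taking the partial derivative:
∂Y/∂Z = 15

∂Y/∂Z = 15 > 0 (assuming positive values)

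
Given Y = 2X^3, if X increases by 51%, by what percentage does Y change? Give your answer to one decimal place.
244.3%

For Y = 2X^3:
If X → X(1 + 0.51)
Then Y → Y · (1 + 0.51)^3
     ≈ Y · 3.4430

Percentage change = ((1 + 0.51)^3 − 1) × 100% ≈ 244.3%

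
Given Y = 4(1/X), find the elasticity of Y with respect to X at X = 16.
Elasticity = -1

Elasticity = (dY/dX) · (X/Y)

dY/dX = -4/X²
At X = 16: dY/dX = -1/64, Y = 1/4

Elasticity = (-1/64) · (16 / (1/4)) = -1

Interpretation: for a small percentage change in X, the percentage change in Y is approximately -1.00 times as large.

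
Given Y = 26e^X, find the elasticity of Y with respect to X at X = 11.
Elasticity = 11

Elasticity = (dY/dX) · (X/Y)

dY/dX = 26·e^X
At X = 11: dY/dX = 26·e^11, Y = 26·e^11

Elasticity = (26·e^11) · (11 / (26·e^11)) = 11

Interpretation: for a small percentage change in X, the percentage change in Y is approximately 11.00 times as large.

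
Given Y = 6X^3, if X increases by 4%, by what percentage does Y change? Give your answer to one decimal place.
12.5%

For Y = 6X^3:
If X → X(1 + 0.04)
Then Y → Y · (1 + 0.04)^3
     ≈ Y · 1.1249

Percentage change = ((1 + 0.04)^3 − 1) × 100% ≈ 12.5%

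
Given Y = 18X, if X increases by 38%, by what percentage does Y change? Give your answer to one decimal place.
38.0%

For Y = 18X:
If X → X(1 + 0.38)
Then Y → Y · (1 + 0.38)^1
     = Y · 1.3800

Percentage change = ((1 + 0.38)^1 − 1) × 100% = 38.0%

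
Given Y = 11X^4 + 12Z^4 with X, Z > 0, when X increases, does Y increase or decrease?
Y increases

Taking the partial derivative:
∂Y/∂X = 44X^3

∂Y/∂X = 44X^3 > 0 (assuming positive values)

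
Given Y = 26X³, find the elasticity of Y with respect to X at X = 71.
Elasticity = 3

Elasticity = (dY/dX) · (X/Y)

dY/dX = 78·X²
At X = 71: dY/dX = 393198, Y = 9305686

Elasticity = 393198 · (71 / 9305686) = 3

Interpretation: for a small percentage change in X, the percentage change in Y is approximately 3.00 times as large.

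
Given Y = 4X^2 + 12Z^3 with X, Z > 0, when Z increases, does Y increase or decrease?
Y increases

Taking the partial derivative:
∂Y/∂Z = 36Z^2

∂Y/∂Z = 36Z^2 > 0 (assuming positive values)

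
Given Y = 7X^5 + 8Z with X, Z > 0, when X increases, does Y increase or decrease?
Y increases

Taking the partial derivative:
∂Y/∂X = 35X^4

∂Y/∂X = 35X^4 > 0 (assuming positive values)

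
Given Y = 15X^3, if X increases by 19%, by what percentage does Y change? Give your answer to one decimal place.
68.5%

For Y = 15X^3:
If X → X(1 + 0.19)
Then Y → Y · (1 + 0.19)^3
     ≈ Y · 1.6852

Percentage change = ((1 + 0.19)^3 − 1) × 100% ≈ 68.5%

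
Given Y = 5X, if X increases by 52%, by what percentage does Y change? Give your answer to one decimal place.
52.0%

For Y = 5X:
If X → X(1 + 0.52)
Then Y → Y · (1 + 0.52)^1
     = Y · 1.5200

Percentage change = ((1 + 0.52)^1 − 1) × 100% = 52.0%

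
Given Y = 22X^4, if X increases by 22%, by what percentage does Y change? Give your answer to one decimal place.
121.5%

For Y = 22X^4:
If X → X(1 + 0.22)
Then Y → Y · (1 + 0.22)^4
     ≈ Y · 2.2153

Percentage change = ((1 + 0.22)^4 − 1) × 100% ≈ 121.5%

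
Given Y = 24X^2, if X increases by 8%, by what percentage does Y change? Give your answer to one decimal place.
16.6%

For Y = 24X^2:
If X → X(1 + 0.08)
Then Y → Y · (1 + 0.08)^2
     = Y · 1.1664

Percentage change = ((1 + 0.08)^2 − 1) × 100% ≈ 16.6%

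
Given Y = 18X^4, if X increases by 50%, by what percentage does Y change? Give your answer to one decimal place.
406.3%

For Y = 18X^4:
If X → X(1 + 0.5)
Then Y → Y · (1 + 0.5)^4
     = Y · 5.0625

Percentage change = ((1 + 0.5)^4 − 1) × 100% ≈ 406.3%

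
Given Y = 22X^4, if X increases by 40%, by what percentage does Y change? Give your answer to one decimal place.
284.2%

For Y = 22X^4:
If X → X(1 + 0.4)
Then Y → Y · (1 + 0.4)^4
     = Y · 3.8416

Percentage change = ((1 + 0.4)^4 − 1) × 100% ≈ 284.2%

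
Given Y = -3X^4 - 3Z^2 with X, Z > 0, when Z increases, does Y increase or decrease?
Y decreases

Taking the partial derivative:
∂Y/∂Z = -6Z

∂Y/∂Z = -6Z < 0 (assuming positive values)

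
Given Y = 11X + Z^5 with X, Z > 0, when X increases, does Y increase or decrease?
Y increases

Taking the partial derivative:
∂Y/∂X = 11

∂Y/∂X = 11 > 0 (assuming positive values)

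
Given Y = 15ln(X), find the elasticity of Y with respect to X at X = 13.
Elasticity = 1/ln(13) ≈ 0.3899

Elasticity = (dY/dX) · (X/Y)

dY/dX = 15/X
At X = 13: dY/dX = 15/13, Y = 15·ln(13)

Elasticity = (15/13) · (13 / (15·ln(13))) = 1/ln(13) ≈ 0.3899

Interpretation: for a small percentage change in X, the percentage change in Y is approximately 0.39 times as large.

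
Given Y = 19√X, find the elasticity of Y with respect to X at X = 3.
Elasticity = 1/2

Elasticity = (dY/dX) · (X/Y)

dY/dX = 19/(2·√X)
At X = 3: dY/dX = 19·√3/6, Y = 19·√3

Elasticity = (19·√3/6) · (3 / (19·√3)) = 1/2

Interpretation: for a small percentage change in X, the percentage change in Y is approximately 0.50 times as large.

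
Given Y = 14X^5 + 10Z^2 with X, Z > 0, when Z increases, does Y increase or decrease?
Y increases

Taking the partial derivative:
∂Y/∂Z = 20Z

∂Y/∂Z = 20Z > 0 (assuming positive values)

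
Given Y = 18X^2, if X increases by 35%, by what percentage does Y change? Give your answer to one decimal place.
82.3%

For Y = 18X^2:
If X → X(1 + 0.35)
Then Y → Y · (1 + 0.35)^2
     = Y · 1.8225

Percentage change = ((1 + 0.35)^2 − 1) × 100% ≈ 82.3%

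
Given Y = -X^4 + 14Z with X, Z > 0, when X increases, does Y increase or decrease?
Y decreases

Taking the partial derivative:
∂Y/∂X = -4X^3

∂Y/∂X = -4X^3 < 0 (assuming positive values)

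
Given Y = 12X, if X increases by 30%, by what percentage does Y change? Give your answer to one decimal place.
30.0%

For Y = 12X:
If X → X(1 + 0.3)
Then Y → Y · (1 + 0.3)^1
     = Y · 1.3000

Percentage change = ((1 + 0.3)^1 − 1) × 100% = 30.0%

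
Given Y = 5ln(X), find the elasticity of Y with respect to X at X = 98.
Elasticity = 1/ln(98) ≈ 0.2181

Elasticity = (dY/dX) · (X/Y)

dY/dX = 5/X
At X = 98: dY/dX = 5/98, Y = 5·ln(98)

Elasticity = (5/98) · (98 / (5·ln(98))) = 1/ln(98) ≈ 0.2181

Interpretation: for a small percentage change in X, the percentage change in Y is approximately 0.22 times as large.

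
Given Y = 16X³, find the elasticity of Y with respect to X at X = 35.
Elasticity = 3

Elasticity = (dY/dX) · (X/Y)

dY/dX = 48·X²
At X = 35: dY/dX = 58800, Y = 686000

Elasticity = 58800 · (35 / 686000) = 3

Interpretation: for a small percentage change in X, the percentage change in Y is approximately 3.00 times as large.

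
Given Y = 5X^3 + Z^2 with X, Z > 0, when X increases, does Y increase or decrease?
Y increases

Taking the partial derivative:
∂Y/∂X = 15X^2

∂Y/∂X = 15X^2 > 0 (assuming positive values)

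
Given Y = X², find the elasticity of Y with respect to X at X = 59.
Elasticity = 2

Elasticity = (dY/dX) · (X/Y)

dY/dX = 2·X
At X = 59: dY/dX = 118, Y = 3481

Elasticity = 118 · (59 / 3481) = 2

Interpretation: for a small percentage change in X, the percentage change in Y is approximately 2.00 times as large.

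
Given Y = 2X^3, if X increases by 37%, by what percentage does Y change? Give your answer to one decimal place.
157.1%

For Y = 2X^3:
If X → X(1 + 0.37)
Then Y → Y · (1 + 0.37)^3
     ≈ Y · 2.5714

Percentage change = ((1 + 0.37)^3 − 1) × 100% ≈ 157.1%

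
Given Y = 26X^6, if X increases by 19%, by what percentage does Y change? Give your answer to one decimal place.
184.0%

For Y = 26X^6:
If X → X(1 + 0.19)
Then Y → Y · (1 + 0.19)^6
     ≈ Y · 2.8398

Percentage change = ((1 + 0.19)^6 − 1) × 100% ≈ 184.0%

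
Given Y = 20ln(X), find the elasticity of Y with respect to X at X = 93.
Elasticity = 1/ln(93) ≈ 0.2206

Elasticity = (dY/dX) · (X/Y)

dY/dX = 20/X
At X = 93: dY/dX = 20/93, Y = 20·ln(93)

Elasticity = (20/93) · (93 / (20·ln(93))) = 1/ln(93) ≈ 0.2206

Interpretation: for a small percentage change in X, the percentage change in Y is approximately 0.22 times as large.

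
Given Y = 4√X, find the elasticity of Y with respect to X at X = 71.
Elasticity = 1/2

Elasticity = (dY/dX) · (X/Y)

dY/dX = 2/√X
At X = 71: dY/dX = 2·√71/71, Y = 4·√71

Elasticity = (2·√71/71) · (71 / (4·√71)) = 1/2

Interpretation: for a small percentage change in X, the percentage change in Y is approximately 0.50 times as large.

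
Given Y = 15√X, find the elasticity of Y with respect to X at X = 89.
Elasticity = 1/2

Elasticity = (dY/dX) · (X/Y)

dY/dX = 15/(2·√X)
At X = 89: dY/dX = 15·√89/178, Y = 15·√89

Elasticity = (15·√89/178) · (89 / (15·√89)) = 1/2

Interpretation: for a small percentage change in X, the percentage change in Y is approximately 0.50 times as large.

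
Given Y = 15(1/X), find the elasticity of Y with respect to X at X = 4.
Elasticity = -1

Elasticity = (dY/dX) · (X/Y)

dY/dX = -15/X²
At X = 4: dY/dX = -15/16, Y = 15/4

Elasticity = (-15/16) · (4 / (15/4)) = -1

Interpretation: for a small percentage change in X, the percentage change in Y is approximately -1.00 times as large.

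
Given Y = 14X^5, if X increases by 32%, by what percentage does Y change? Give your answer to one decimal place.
300.7%

For Y = 14X^5:
If X → X(1 + 0.32)
Then Y → Y · (1 + 0.32)^5
     ≈ Y · 4.0075

Percentage change = ((1 + 0.32)^5 − 1) × 100% ≈ 300.7%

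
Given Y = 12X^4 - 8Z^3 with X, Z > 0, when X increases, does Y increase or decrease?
Y increases

Taking the partial derivative:
∂Y/∂X = 48X^3

∂Y/∂X = 48X^3 > 0 (assuming positive values)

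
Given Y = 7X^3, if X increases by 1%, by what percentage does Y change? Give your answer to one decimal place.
3.0%

For Y = 7X^3:
If X → X(1 + 0.01)
Then Y → Y · (1 + 0.01)^3
     ≈ Y · 1.0303

Percentage change = ((1 + 0.01)^3 − 1) × 100% ≈ 3.0%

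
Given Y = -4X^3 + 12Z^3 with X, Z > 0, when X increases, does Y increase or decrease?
Y decreases

Taking the partial derivative:
∂Y/∂X = -12X^2

∂Y/∂X = -12X^2 < 0 (assuming positive values)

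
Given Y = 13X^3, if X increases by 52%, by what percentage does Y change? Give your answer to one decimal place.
251.2%

For Y = 13X^3:
If X → X(1 + 0.52)
Then Y → Y · (1 + 0.52)^3
     ≈ Y · 3.5118

Percentage change = ((1 + 0.52)^3 − 1) × 100% ≈ 251.2%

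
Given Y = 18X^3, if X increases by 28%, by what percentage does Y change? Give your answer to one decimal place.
109.7%

For Y = 18X^3:
If X → X(1 + 0.28)
Then Y → Y · (1 + 0.28)^3
     ≈ Y · 2.0972

Percentage change = ((1 + 0.28)^3 − 1) × 100% ≈ 109.7%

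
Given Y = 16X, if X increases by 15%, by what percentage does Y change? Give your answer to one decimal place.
15.0%

For Y = 16X:
If X → X(1 + 0.15)
Then Y → Y · (1 + 0.15)^1
     = Y · 1.1500

Percentage change = ((1 + 0.15)^1 − 1) × 100% = 15.0%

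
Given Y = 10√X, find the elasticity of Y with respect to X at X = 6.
Elasticity = 1/2

Elasticity = (dY/dX) · (X/Y)

dY/dX = 5/√X
At X = 6: dY/dX = 5·√6/6, Y = 10·√6

Elasticity = (5·√6/6) · (6 / (10·√6)) = 1/2

Interpretation: for a small percentage change in X, the percentage change in Y is approximately 0.50 times as large.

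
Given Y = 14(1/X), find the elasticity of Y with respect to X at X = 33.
Elasticity = -1

Elasticity = (dY/dX) · (X/Y)

dY/dX = -14/X²
At X = 33: dY/dX = -14/1089, Y = 14/33

Elasticity = (-14/1089) · (33 / (14/33)) = -1

Interpretation: for a small percentage change in X, the percentage change in Y is approximately -1.00 times as large.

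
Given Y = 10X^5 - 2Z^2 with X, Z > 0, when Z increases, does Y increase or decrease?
Y decreases

Taking the partial derivative:
∂Y/∂Z = -4Z

∂Y/∂Z = -4Z < 0 (assuming positive values)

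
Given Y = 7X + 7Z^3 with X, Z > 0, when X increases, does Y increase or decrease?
Y increases

Taking the partial derivative:
∂Y/∂X = 7

∂Y/∂X = 7 > 0 (assuming positive values)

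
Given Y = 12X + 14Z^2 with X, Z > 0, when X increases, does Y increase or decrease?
Y increases

Taking the partial derivative:
∂Y/∂X = 12

∂Y/∂X = 12 > 0 (assuming positive values)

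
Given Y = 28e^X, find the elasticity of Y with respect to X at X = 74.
Elasticity = 74

Elasticity = (dY/dX) · (X/Y)

dY/dX = 28·e^X
At X = 74: dY/dX = 28·e^74, Y = 28·e^74

Elasticity = (28·e^74) · (74 / (28·e^74)) = 74

Interpretation: for a small percentage change in X, the percentage change in Y is approximately 74.00 times as large.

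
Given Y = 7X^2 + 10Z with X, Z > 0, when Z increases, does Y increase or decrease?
Y increases

Taking the partial derivative:
∂Y/∂Z = 10

∂Y/∂Z = 10 > 0 (assuming positive values)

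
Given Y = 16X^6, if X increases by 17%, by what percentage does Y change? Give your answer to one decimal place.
156.5%

For Y = 16X^6:
If X → X(1 + 0.17)
Then Y → Y · (1 + 0.17)^6
     ≈ Y · 2.5652

Percentage change = ((1 + 0.17)^6 − 1) × 100% ≈ 156.5%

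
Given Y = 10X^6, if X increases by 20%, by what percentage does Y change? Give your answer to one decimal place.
198.6%

For Y = 10X^6:
If X → X(1 + 0.2)
Then Y → Y · (1 + 0.2)^6
     ≈ Y · 2.9860

Percentage change = ((1 + 0.2)^6 − 1) × 100% ≈ 198.6%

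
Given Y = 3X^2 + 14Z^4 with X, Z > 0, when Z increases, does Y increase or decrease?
Y increases

Taking the partial derivative:
∂Y/∂Z = 56Z^3

∂Y/∂Z = 56Z^3 > 0 (assuming positive values)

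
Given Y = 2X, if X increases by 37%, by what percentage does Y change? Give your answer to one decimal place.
37.0%

For Y = 2X:
If X → X(1 + 0.37)
Then Y → Y · (1 + 0.37)^1
     = Y · 1.3700

Percentage change = ((1 + 0.37)^1 − 1) × 100% = 37.0%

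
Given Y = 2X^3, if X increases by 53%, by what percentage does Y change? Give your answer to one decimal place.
258.2%

For Y = 2X^3:
If X → X(1 + 0.53)
Then Y → Y · (1 + 0.53)^3
     ≈ Y · 3.5816

Percentage change = ((1 + 0.53)^3 − 1) × 100% ≈ 258.2%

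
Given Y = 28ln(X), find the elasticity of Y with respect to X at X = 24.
Elasticity = 1/ln(24) ≈ 0.3147

Elasticity = (dY/dX) · (X/Y)

dY/dX = 28/X
At X = 24: dY/dX = 7/6, Y = 28·ln(24)

Elasticity = (7/6) · (24 / (28·ln(24))) = 1/ln(24) ≈ 0.3147

Interpretation: for a small percentage change in X, the percentage change in Y is approximately 0.31 times as large.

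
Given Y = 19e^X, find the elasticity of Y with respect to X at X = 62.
Elasticity = 62

Elasticity = (dY/dX) · (X/Y)

dY/dX = 19·e^X
At X = 62: dY/dX = 19·e^62, Y = 19·e^62

Elasticity = (19·e^62) · (62 / (19·e^62)) = 62

Interpretation: for a small percentage change in X, the percentage change in Y is approximately 62.00 times as large.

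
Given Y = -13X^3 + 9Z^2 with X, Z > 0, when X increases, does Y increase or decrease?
Y decreases

Taking the partial derivative:
∂Y/∂X = -39X^2

∂Y/∂X = -39X^2 < 0 (assuming positive values)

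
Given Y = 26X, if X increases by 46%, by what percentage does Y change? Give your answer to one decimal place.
46.0%

For Y = 26X:
If X → X(1 + 0.46)
Then Y → Y · (1 + 0.46)^1
     = Y · 1.4600

Percentage change = ((1 + 0.46)^1 − 1) × 100% = 46.0%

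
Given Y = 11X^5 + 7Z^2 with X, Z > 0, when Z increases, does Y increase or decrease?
Y increases

Taking the partial derivative:
∂Y/∂Z = 14Z

∂Y/∂Z = 14Z > 0 (assuming positive values)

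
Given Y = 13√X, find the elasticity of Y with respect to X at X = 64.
Elasticity = 1/2

Elasticity = (dY/dX) · (X/Y)

dY/dX = 13/(2·√X)
At X = 64: dY/dX = 13/16, Y = 104

Elasticity = (13/16) · (64 / 104) = 1/2

Interpretation: for a small percentage change in X, the percentage change in Y is approximately 0.50 times as large.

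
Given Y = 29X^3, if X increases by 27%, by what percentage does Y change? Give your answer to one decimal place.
104.8%

For Y = 29X^3:
If X → X(1 + 0.27)
Then Y → Y · (1 + 0.27)^3
     ≈ Y · 2.0484

Percentage change = ((1 + 0.27)^3 − 1) × 100% ≈ 104.8%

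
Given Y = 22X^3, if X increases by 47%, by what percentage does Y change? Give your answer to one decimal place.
217.7%

For Y = 22X^3:
If X → X(1 + 0.47)
Then Y → Y · (1 + 0.47)^3
     ≈ Y · 3.1765

Percentage change = ((1 + 0.47)^3 − 1) × 100% ≈ 217.7%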